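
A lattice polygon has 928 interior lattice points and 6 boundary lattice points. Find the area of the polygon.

By Pick's theorem, A = I + B/2 − 1 = 928 + 6/2 − 1 = 930.

930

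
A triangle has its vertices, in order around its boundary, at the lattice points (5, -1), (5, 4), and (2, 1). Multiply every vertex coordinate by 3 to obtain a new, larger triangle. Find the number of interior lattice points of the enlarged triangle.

The shoelace formula gives twice the area as |[5·4 − 5·(-1)] + [5·1 − 2·4] + [2·(-1) − 5·1]| = 15, so the area is 15/2.
The number of boundary lattice points is Σ gcd(|Δx|,|Δy|) = gcd(0,5) + gcd(3,3) + gcd(3,2) = 5+3+1 = 9.
Scaling by 3 multiplies the area by 3² = 9 (so the new area is 67.5) and multiplies the boundary lattice-point count by 3, giving 27.
By Pick's theorem, the interior count of the dilated polygon is 67.5 − 27/2 + 1 = 55.

55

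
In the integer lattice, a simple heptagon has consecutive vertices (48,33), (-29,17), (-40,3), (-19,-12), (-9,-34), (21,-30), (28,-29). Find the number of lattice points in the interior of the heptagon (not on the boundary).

Using the shoelace formula, 2A = |[48·17 − (-29)·33] + [(-29)·3 − (-40)·17] + [(-40)·(-12) − (-19)·3] + [(-19)·(-34) − (-9)·(-12)] + [(-9)·(-30) − 21·(-34)] + [21·(-29) − 28·(-30)] + [28·33 − 48·(-29)]| = 6972, so the area is 3486.
Along each edge there are gcd(|Δx|,|Δy|)+1 lattice points, so counting each shared vertex once the boundary has gcd(77,16) + gcd(11,14) + gcd(21,15) + gcd(10,22) + gcd(30,4) + gcd(7,1) + gcd(20,62) = 1+1+3+2+2+1+2 = 12.
Pick's theorem gives I = A − B/2 + 1 = 3486 − 12/2 + 1 = 3481.

3481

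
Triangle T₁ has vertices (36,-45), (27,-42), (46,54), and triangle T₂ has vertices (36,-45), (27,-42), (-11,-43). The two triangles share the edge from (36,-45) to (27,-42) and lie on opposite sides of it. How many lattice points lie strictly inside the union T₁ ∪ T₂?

The union is the simple quadrilateral with vertices (36,-45), (46,54), (27,-42), (-11,-43) in order.
Using the shoelace formula, 2A = |(36·54 − 46·(-45)) + (46·(-42) − 27·54) + (27·(-43) − (-11)·(-42)) + ((-11)·(-45) − 36·(-43))| = 1044, so the area is 522.
Along each edge there are gcd(|Δx|,|Δy|)+1 lattice points, so counting each shared vertex once the boundary has gcd(10,99) + gcd(19,96) + gcd(38,1) + gcd(47,2) = 1+1+1+1 = 4.
By Pick's theorem I = A − B/2 + 1 = 522 − 4/2 + 1 = 521.

521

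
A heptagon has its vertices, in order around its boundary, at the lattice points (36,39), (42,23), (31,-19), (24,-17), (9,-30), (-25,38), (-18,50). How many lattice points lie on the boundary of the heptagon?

41

Along each edge there are gcd(|Δx|,|Δy|)+1 lattice points, so counting each shared vertex once the boundary has gcd(6,16) + gcd(11,42) + gcd(7,2) + gcd(15,13) + gcd(34,68) + gcd(7,12) + gcd(54,11) = 2+1+1+1+34+1+1 = 41.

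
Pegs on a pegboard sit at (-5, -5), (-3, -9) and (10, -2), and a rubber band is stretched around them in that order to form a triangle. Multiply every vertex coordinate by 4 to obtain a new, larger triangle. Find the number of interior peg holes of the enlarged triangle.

517

By the shoelace formula, twice the signed area is |[(-5)·(-9) − (-3)·(-5)] + [(-3)·(-2) − 10·(-9)] + [10·(-5) − (-5)·(-2)]| = 66, so the area is 33.
The number of boundary lattice points is Σ gcd(|Δx|,|Δy|) = gcd(2,4) + gcd(13,7) + gcd(15,3) = 2+1+3 = 6.
Scaling by 4 multiplies the area by 4² = 16 (so the new area is 528) and multiplies the boundary lattice-point count by 4, giving 24.
By Pick's theorem, the interior count of the dilated polygon is 528 − 24/2 + 1 = 517.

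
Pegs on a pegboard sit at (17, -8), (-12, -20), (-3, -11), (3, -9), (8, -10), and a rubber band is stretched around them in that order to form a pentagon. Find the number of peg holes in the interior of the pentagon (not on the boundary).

Using the shoelace formula, 2A = |[17·(-20) − (-12)·(-8)] + [(-12)·(-11) − (-3)·(-20)] + [(-3)·(-9) − 3·(-11)] + [3·(-10) − 8·(-9)] + [8·(-8) − 17·(-10)]| = 156, so the area is 78.
The number of boundary lattice points is Σ gcd(|Δx|,|Δy|) = gcd(29,12) + gcd(9,9) + gcd(6,2) + gcd(5,1) + gcd(9,2) = 1+9+2+1+1 = 14.
Pick's theorem gives I = A − B/2 + 1 = 78 − 14/2 + 1 = 72.

72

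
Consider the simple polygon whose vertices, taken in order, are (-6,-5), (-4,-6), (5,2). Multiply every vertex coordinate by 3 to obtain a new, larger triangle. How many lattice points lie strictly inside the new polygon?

109

Using the shoelace formula, 2A = |[(-6)·(-6) − (-4)·(-5)] + [(-4)·2 − 5·(-6)] + [5·(-5) − (-6)·2]| = 25, so the area is 25/2.
Summing gcd(|Δx|,|Δy|) over the edges gives the boundary count: gcd(2,1) + gcd(9,8) + gcd(11,7) = 1+1+1 = 3.
Scaling by 3 multiplies the area by 3² = 9 (so the new area is 225/2) and multiplies the boundary lattice-point count by 3, giving 9.
By Pick's theorem, the interior count of the dilated polygon is 225/2 − 9/2 + 1 = 109.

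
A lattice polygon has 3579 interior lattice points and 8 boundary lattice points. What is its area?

3582

Pick's theorem states A = I + B/2 − 1, so A = 3579 + 8/2 − 1 = 3582.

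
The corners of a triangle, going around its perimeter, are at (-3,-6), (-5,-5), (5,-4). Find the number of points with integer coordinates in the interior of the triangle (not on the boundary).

Using the shoelace formula, 2A = |((-3)·(-5) − (-5)·(-6)) + ((-5)·(-4) − 5·(-5)) + (5·(-6) − (-3)·(-4))| = 12, so the area is 6.
Summing gcd(|Δx|,|Δy|) over the edges gives the boundary count: gcd(2,1) + gcd(10,1) + gcd(8,2) = 1+1+2 = 4.
By Pick's theorem A = I + B/2 − 1, so I = 6 − 4/2 + 1 = 5.

5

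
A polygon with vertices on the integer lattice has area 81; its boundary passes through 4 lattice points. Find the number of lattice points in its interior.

80

Pick's theorem A = I + B/2 − 1 rearranges to I = A − B/2 + 1 = 81 − 4/2 + 1 = 80.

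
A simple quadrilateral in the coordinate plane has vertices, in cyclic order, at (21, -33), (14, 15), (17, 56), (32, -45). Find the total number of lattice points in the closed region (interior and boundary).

684

Using the shoelace formula, 2A = |[21·15 − 14·(-33)] + [14·56 − 17·15] + [17·(-45) − 32·56] + [32·(-33) − 21·(-45)]| = 1362, so the area is 681.
Along each edge there are gcd(|Δx|,|Δy|)+1 lattice points, so counting each shared vertex once the boundary has gcd(7,48) + gcd(3,41) + gcd(15,101) + gcd(11,12) = 1+1+1+1 = 4.
Pick's theorem gives I = A − B/2 + 1 = 681 − 4/2 + 1 = 680, so the closed region contains I + B = 680 + 4 = 684 lattice points.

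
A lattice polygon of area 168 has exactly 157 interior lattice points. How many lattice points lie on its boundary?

Pick's theorem gives A = I + B/2 − 1, so B = 2(A − I + 1) = 2(168 − 157 + 1) = 24.

24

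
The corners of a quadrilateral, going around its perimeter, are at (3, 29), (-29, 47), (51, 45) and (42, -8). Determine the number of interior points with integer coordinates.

By the shoelace formula, twice the signed area is |[3·47 − (-29)·29] + [(-29)·45 − 51·47] + [51·(-8) − 42·45] + [42·29 − 3·(-8)]| = 3776, so the area is 1888.
Summing gcd(|Δx|,|Δy|) over the edges gives the boundary count: gcd(32,18) + gcd(80,2) + gcd(9,53) + gcd(39,37) = 2+2+1+1 = 6.
By Pick's theorem A = I + B/2 − 1, so I = 1888 − 6/2 + 1 = 1886.

1886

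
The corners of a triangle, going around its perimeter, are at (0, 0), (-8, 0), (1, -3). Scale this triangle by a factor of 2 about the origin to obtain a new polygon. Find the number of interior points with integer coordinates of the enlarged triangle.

The shoelace formula gives twice the area as |(0·0 − (-8)·0) + ((-8)·(-3) − 1·0) + (1·0 − 0·(-3))| = 24, so the area is 12.
Summing gcd(|Δx|,|Δy|) over the edges gives the boundary count: gcd(8,0) + gcd(9,3) + gcd(1,3) = 8+3+1 = 12.
Scaling by 2 multiplies the area by 2² = 4 (so the new area is 48) and multiplies the boundary lattice-point count by 2, giving 24.
By Pick's theorem, the interior count of the dilated polygon is 48 − 24/2 + 1 = 37.

37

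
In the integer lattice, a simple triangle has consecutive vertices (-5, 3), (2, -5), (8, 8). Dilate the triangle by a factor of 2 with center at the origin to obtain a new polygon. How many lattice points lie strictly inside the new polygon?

276

Using the shoelace formula, 2A = |((-5)·(-5) − 2·3) + (2·8 − 8·(-5)) + (8·3 − (-5)·8)| = 139, so the area is 139/2.
The number of boundary lattice points is Σ gcd(|Δx|,|Δy|) = gcd(7,8) + gcd(6,13) + gcd(13,5) = 1+1+1 = 3.
Scaling by 2 multiplies the area by 2² = 4 (so the new area is 278) and multiplies the boundary lattice-point count by 2, giving 6.
By Pick's theorem, the interior count of the dilated polygon is 278 − 6/2 + 1 = 276.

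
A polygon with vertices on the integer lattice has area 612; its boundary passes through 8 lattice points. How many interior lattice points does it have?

609

Pick's theorem A = I + B/2 − 1 rearranges to I = A − B/2 + 1 = 612 − 8/2 + 1 = 609.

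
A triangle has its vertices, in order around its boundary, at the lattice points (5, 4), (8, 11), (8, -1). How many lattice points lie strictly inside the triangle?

12

Using the shoelace formula, 2A = |(5·11 − 8·4) + (8·(-1) − 8·11) + (8·4 − 5·(-1))| = 36, so the area is 18.
Summing gcd(|Δx|,|Δy|) over the edges gives the boundary count: gcd(3,7) + gcd(0,12) + gcd(3,5) = 1+12+1 = 14.
By Pick's theorem A = I + B/2 − 1, so I = 18 − 14/2 + 1 = 12.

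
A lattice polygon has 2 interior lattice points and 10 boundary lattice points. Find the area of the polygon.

6

Pick's theorem states A = I + B/2 − 1, so A = 2 + 10/2 − 1 = 6.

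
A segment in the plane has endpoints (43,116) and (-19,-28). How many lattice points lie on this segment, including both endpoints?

The number of lattice points on a segment between lattice points is gcd(|Δx|,|Δy|) + 1 = gcd(62,144) + 1 = 2 + 1 = 3.

3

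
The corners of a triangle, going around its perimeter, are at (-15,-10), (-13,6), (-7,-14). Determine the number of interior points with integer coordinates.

Using the shoelace formula, 2A = |[(-15)·6 − (-13)·(-10)] + [(-13)·(-14) − (-7)·6] + [(-7)·(-10) − (-15)·(-14)]| = 136, so the area is 68.
Summing gcd(|Δx|,|Δy|) over the edges gives the boundary count: gcd(2,16) + gcd(6,20) + gcd(8,4) = 2+2+4 = 8.
Pick's theorem gives I = A − B/2 + 1 = 68 − 8/2 + 1 = 65.

65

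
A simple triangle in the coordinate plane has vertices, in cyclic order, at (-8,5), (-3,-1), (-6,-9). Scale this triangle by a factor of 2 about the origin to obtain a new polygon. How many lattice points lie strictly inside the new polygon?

113

The shoelace formula gives twice the area as |[(-8)·(-1) − (-3)·5] + [(-3)·(-9) − (-6)·(-1)] + [(-6)·5 − (-8)·(-9)]| = 58, so the area is 29.
Summing gcd(|Δx|,|Δy|) over the edges gives the boundary count: gcd(5,6) + gcd(3,8) + gcd(2,14) = 1+1+2 = 4.
Scaling by 2 multiplies the area by 2² = 4 (so the new area is 116) and multiplies the boundary lattice-point count by 2, giving 8.
By Pick's theorem, the interior count of the dilated polygon is 116 − 8/2 + 1 = 113.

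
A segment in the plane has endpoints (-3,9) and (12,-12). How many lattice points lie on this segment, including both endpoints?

4

The number of lattice points on a segment between lattice points is gcd(|Δx|,|Δy|) + 1 = gcd(15,21) + 1 = 3 + 1 = 4.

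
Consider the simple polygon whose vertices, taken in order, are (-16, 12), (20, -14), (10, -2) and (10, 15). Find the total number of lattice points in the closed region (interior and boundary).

The shoelace formula gives twice the area as |((-16)·(-14) − 20·12) + (20·(-2) − 10·(-14)) + (10·15 − 10·(-2)) + (10·12 − (-16)·15)| = 614, so the area is 307.
Along each edge there are gcd(|Δx|,|Δy|)+1 lattice points, so counting each shared vertex once the boundary has gcd(36,26) + gcd(10,12) + gcd(0,17) + gcd(26,3) = 2+2+17+1 = 22.
Pick's theorem gives I = A − B/2 + 1 = 307 − 22/2 + 1 = 297, so the closed region contains I + B = 297 + 22 = 319 lattice points.

319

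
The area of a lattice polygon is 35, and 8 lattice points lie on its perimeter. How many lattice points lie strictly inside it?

32

Pick's theorem A = I + B/2 − 1 rearranges to I = A − B/2 + 1 = 35 − 8/2 + 1 = 32.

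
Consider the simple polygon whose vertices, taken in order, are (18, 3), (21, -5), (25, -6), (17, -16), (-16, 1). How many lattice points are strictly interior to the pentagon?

The shoelace formula gives twice the area as |[18·(-5) − 21·3] + [21·(-6) − 25·(-5)] + [25·(-16) − 17·(-6)] + [17·1 − (-16)·(-16)] + [(-16)·3 − 18·1]| = 757, so the area is 378.5.
Along each edge there are gcd(|Δx|,|Δy|)+1 lattice points, so counting each shared vertex once the boundary has gcd(3,8) + gcd(4,1) + gcd(8,10) + gcd(33,17) + gcd(34,2) = 1+1+2+1+2 = 7.
By Pick's theorem A = I + B/2 − 1, so I = 378.5 − 7/2 + 1 = 376.

376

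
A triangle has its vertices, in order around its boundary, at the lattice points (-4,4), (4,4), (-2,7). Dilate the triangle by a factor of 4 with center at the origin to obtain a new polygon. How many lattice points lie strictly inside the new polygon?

169

Using the shoelace formula, 2A = |[(-4)·4 − 4·4] + [4·7 − (-2)·4] + [(-2)·4 − (-4)·7]| = 24, so the area is 12.
Summing gcd(|Δx|,|Δy|) over the edges gives the boundary count: gcd(8,0) + gcd(6,3) + gcd(2,3) = 8+3+1 = 12.
Scaling by 4 multiplies the area by 4² = 16 (so the new area is 192) and multiplies the boundary lattice-point count by 4, giving 48.
By Pick's theorem, the interior count of the dilated polygon is 192 − 48/2 + 1 = 169.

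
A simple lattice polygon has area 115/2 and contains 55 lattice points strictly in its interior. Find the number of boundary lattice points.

Pick's theorem gives A = I + B/2 − 1, so B = 2(A − I + 1) = 2(115/2 − 55 + 1) = 7.

7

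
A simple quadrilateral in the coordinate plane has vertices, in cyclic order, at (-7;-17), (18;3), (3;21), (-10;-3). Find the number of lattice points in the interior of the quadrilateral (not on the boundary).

The shoelace formula gives twice the area as |((-7)·3 − 18·(-17)) + (18·21 − 3·3) + (3·(-3) − (-10)·21) + ((-10)·(-17) − (-7)·(-3))| = 1004, so the area is 502.
Summing gcd(|Δx|,|Δy|) over the edges gives the boundary count: gcd(25,20) + gcd(15,18) + gcd(13,24) + gcd(3,14) = 5+3+1+1 = 10.
By Pick's theorem A = I + B/2 − 1, so I = 502 − 10/2 + 1 = 498.

498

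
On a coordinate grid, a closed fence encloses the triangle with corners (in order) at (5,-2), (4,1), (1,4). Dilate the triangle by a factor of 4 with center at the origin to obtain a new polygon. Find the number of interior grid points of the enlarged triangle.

By the shoelace formula, twice the signed area is |[5·1 − 4·(-2)] + [4·4 − 1·1] + [1·(-2) − 5·4]| = 6, so the area is 3.
Summing gcd(|Δx|,|Δy|) over the edges gives the boundary count: gcd(1,3) + gcd(3,3) + gcd(4,6) = 1+3+2 = 6.
Scaling by 4 multiplies the area by 4² = 16 (so the new area is 48) and multiplies the boundary lattice-point count by 4, giving 24.
By Pick's theorem, the interior count of the dilated polygon is 48 − 24/2 + 1 = 37.

37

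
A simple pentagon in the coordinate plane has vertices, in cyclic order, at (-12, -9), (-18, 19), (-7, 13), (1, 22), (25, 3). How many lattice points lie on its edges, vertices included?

6

Summing gcd(|Δx|,|Δy|) over the edges gives the boundary count: gcd(6,28) + gcd(11,6) + gcd(8,9) + gcd(24,19) + gcd(37,12) = 2+1+1+1+1 = 6.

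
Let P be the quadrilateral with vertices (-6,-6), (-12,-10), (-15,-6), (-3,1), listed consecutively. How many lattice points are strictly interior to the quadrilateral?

48

By the shoelace formula, twice the signed area is |[(-6)·(-10) − (-12)·(-6)] + [(-12)·(-6) − (-15)·(-10)] + [(-15)·1 − (-3)·(-6)] + [(-3)·(-6) − (-6)·1]| = 99, so the area is 49.5.
Summing gcd(|Δx|,|Δy|) over the edges gives the boundary count: gcd(6,4) + gcd(3,4) + gcd(12,7) + gcd(3,7) = 2+1+1+1 = 5.
By Pick's theorem A = I + B/2 − 1, so I = 49.5 − 5/2 + 1 = 48.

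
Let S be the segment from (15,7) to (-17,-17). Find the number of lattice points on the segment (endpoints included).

The number of lattice points on a segment between lattice points is gcd(|Δx|,|Δy|) + 1 = gcd(32,24) + 1 = 8 + 1 = 9.

9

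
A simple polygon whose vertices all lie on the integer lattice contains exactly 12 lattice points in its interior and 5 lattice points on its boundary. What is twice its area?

27

By Pick's theorem, A = I + B/2 − 1 = 12 + 5/2 − 1 = 27/2.
Hence 2A = 27.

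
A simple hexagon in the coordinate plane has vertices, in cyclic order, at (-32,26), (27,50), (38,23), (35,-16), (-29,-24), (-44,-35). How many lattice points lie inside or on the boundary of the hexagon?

The shoelace formula gives twice the area as |[(-32)·50 − 27·26] + [27·23 − 38·50] + [38·(-16) − 35·23] + [35·(-24) − (-29)·(-16)] + [(-29)·(-35) − (-44)·(-24)] + [(-44)·26 − (-32)·(-35)]| = 8603, so the area is 4301.5.
Along each edge there are gcd(|Δx|,|Δy|)+1 lattice points, so counting each shared vertex once the boundary has gcd(59,24) + gcd(11,27) + gcd(3,39) + gcd(64,8) + gcd(15,11) + gcd(12,61) = 1+1+3+8+1+1 = 15.
Pick's theorem gives I = A − B/2 + 1 = 4301.5 − 15/2 + 1 = 4295, so the closed region contains I + B = 4295 + 15 = 4310 lattice points.

4310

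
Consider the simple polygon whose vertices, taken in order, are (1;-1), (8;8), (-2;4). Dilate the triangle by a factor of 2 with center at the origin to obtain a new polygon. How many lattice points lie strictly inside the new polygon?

121

Using the shoelace formula, 2A = |[1·8 − 8·(-1)] + [8·4 − (-2)·8] + [(-2)·(-1) − 1·4]| = 62, so the area is 31.
Summing gcd(|Δx|,|Δy|) over the edges gives the boundary count: gcd(7,9) + gcd(10,4) + gcd(3,5) = 1+2+1 = 4.
Scaling by 2 multiplies the area by 2² = 4 (so the new area is 124) and multiplies the boundary lattice-point count by 2, giving 8.
By Pick's theorem, the interior count of the dilated polygon is 124 − 8/2 + 1 = 121.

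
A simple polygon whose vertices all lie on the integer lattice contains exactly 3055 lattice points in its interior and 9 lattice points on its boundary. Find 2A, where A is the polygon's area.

6117

By Pick's theorem, A = I + B/2 − 1 = 3055 + 9/2 − 1 = 6117/2.
Hence 2A = 6117.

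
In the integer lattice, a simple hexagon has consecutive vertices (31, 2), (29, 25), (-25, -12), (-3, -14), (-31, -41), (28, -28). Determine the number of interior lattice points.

1965

The shoelace formula gives twice the area as |[31·25 − 29·2] + [29·(-12) − (-25)·25] + [(-25)·(-14) − (-3)·(-12)] + [(-3)·(-41) − (-31)·(-14)] + [(-31)·(-28) − 28·(-41)] + [28·2 − 31·(-28)]| = 3937, so the area is 3937/2.
Along each edge there are gcd(|Δx|,|Δy|)+1 lattice points, so counting each shared vertex once the boundary has gcd(2,23) + gcd(54,37) + gcd(22,2) + gcd(28,27) + gcd(59,13) + gcd(3,30) = 1+1+2+1+1+3 = 9.
Pick's theorem gives I = A − B/2 + 1 = 3937/2 − 9/2 + 1 = 1965.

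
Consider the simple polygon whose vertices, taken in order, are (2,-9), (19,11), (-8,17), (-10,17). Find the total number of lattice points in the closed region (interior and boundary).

352

Using the shoelace formula, 2A = |[2·11 − 19·(-9)] + [19·17 − (-8)·11] + [(-8)·17 − (-10)·17] + [(-10)·(-9) − 2·17]| = 694, so the area is 347.
Along each edge there are gcd(|Δx|,|Δy|)+1 lattice points, so counting each shared vertex once the boundary has gcd(17,20) + gcd(27,6) + gcd(2,0) + gcd(12,26) = 1+3+2+2 = 8.
Pick's theorem gives I = A − B/2 + 1 = 347 − 8/2 + 1 = 344, so the closed region contains I + B = 344 + 8 = 352 lattice points.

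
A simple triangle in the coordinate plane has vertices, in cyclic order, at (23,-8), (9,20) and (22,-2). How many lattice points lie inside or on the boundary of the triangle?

37

By the shoelace formula, twice the signed area is |[23·20 − 9·(-8)] + [9·(-2) − 22·20] + [22·(-8) − 23·(-2)]| = 56, so the area is 28.
Along each edge there are gcd(|Δx|,|Δy|)+1 lattice points, so counting each shared vertex once the boundary has gcd(14,28) + gcd(13,22) + gcd(1,6) = 14+1+1 = 16.
Pick's theorem gives I = A − B/2 + 1 = 28 − 16/2 + 1 = 21, so the closed region contains I + B = 21 + 16 = 37 lattice points.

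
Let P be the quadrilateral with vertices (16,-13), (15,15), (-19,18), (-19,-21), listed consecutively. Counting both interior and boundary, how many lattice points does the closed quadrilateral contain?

1179

The shoelace formula gives twice the area as |(16·15 − 15·(-13)) + (15·18 − (-19)·15) + ((-19)·(-21) − (-19)·18) + ((-19)·(-13) − 16·(-21))| = 2314, so the area is 1157.
Along each edge there are gcd(|Δx|,|Δy|)+1 lattice points, so counting each shared vertex once the boundary has gcd(1,28) + gcd(34,3) + gcd(0,39) + gcd(35,8) = 1+1+39+1 = 42.
Pick's theorem gives I = A − B/2 + 1 = 1157 − 42/2 + 1 = 1137, so the closed region contains I + B = 1137 + 42 = 1179 lattice points.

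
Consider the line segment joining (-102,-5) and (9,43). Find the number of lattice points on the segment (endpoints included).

4

The number of lattice points on a segment between lattice points is gcd(|Δx|,|Δy|) + 1 = gcd(111,48) + 1 = 3 + 1 = 4.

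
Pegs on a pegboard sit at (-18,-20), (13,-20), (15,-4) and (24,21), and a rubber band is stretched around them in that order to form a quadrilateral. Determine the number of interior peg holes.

572

By the shoelace formula, twice the signed area is |[(-18)·(-20) − 13·(-20)] + [13·(-4) − 15·(-20)] + [15·21 − 24·(-4)] + [24·(-20) − (-18)·21]| = 1177, so the area is 588.5.
The number of boundary lattice points is Σ gcd(|Δx|,|Δy|) = gcd(31,0) + gcd(2,16) + gcd(9,25) + gcd(42,41) = 31+2+1+1 = 35.
Pick's theorem gives I = A − B/2 + 1 = 588.5 − 35/2 + 1 = 572.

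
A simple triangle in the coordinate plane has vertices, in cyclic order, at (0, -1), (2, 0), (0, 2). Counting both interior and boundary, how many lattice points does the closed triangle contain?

By the shoelace formula, twice the signed area is |(0·0 − 2·(-1)) + (2·2 − 0·0) + (0·(-1) − 0·2)| = 6, so the area is 3.
Along each edge there are gcd(|Δx|,|Δy|)+1 lattice points, so counting each shared vertex once the boundary has gcd(2,1) + gcd(2,2) + gcd(0,3) = 1+2+3 = 6.
Pick's theorem gives I = A − B/2 + 1 = 3 − 6/2 + 1 = 1, so the closed region contains I + B = 1 + 6 = 7 lattice points.

7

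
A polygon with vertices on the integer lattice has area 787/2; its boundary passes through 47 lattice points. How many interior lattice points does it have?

371

From Pick's theorem, I = A − B/2 + 1 = 787/2 − 47/2 + 1 = 371.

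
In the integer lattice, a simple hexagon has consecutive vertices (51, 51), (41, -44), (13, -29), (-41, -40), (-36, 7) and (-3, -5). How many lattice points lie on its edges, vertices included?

The number of boundary lattice points is Σ gcd(|Δx|,|Δy|) = gcd(10,95) + gcd(28,15) + gcd(54,11) + gcd(5,47) + gcd(33,12) + gcd(54,56) = 5+1+1+1+3+2 = 13.

13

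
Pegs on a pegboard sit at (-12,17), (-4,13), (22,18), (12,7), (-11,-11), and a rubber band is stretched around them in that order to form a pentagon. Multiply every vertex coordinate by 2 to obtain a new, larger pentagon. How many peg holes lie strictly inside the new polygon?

1757

Using the shoelace formula, 2A = |[(-12)·13 − (-4)·17] + [(-4)·18 − 22·13] + [22·7 − 12·18] + [12·(-11) − (-11)·7] + [(-11)·17 − (-12)·(-11)]| = 882, so the area is 441.
Along each edge there are gcd(|Δx|,|Δy|)+1 lattice points, so counting each shared vertex once the boundary has gcd(8,4) + gcd(26,5) + gcd(10,11) + gcd(23,18) + gcd(1,28) = 4+1+1+1+1 = 8.
Scaling by 2 multiplies the area by 2² = 4 (so the new area is 1764) and multiplies the boundary lattice-point count by 2, giving 16.
By Pick's theorem, the interior count of the dilated polygon is 1764 − 16/2 + 1 = 1757.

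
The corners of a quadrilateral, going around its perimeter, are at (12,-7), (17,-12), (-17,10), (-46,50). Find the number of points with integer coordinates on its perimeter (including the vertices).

Along each edge there are gcd(|Δx|,|Δy|)+1 lattice points, so counting each shared vertex once the boundary has gcd(5,5) + gcd(34,22) + gcd(29,40) + gcd(58,57) = 5+2+1+1 = 9.

9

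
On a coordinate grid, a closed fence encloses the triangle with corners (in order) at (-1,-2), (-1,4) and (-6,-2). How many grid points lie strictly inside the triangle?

10

Using the shoelace formula, 2A = |[(-1)·4 − (-1)·(-2)] + [(-1)·(-2) − (-6)·4] + [(-6)·(-2) − (-1)·(-2)]| = 30, so the area is 15.
Along each edge there are gcd(|Δx|,|Δy|)+1 lattice points, so counting each shared vertex once the boundary has gcd(0,6) + gcd(5,6) + gcd(5,0) = 6+1+5 = 12.
By Pick's theorem A = I + B/2 − 1, so I = 15 − 12/2 + 1 = 10.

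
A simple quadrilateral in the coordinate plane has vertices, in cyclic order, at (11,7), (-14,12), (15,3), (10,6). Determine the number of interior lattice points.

By the shoelace formula, twice the signed area is |(11·12 − (-14)·7) + ((-14)·3 − 15·12) + (15·6 − 10·3) + (10·7 − 11·6)| = 72, so the area is 36.
Summing gcd(|Δx|,|Δy|) over the edges gives the boundary count: gcd(25,5) + gcd(29,9) + gcd(5,3) + gcd(1,1) = 5+1+1+1 = 8.
By Pick's theorem A = I + B/2 − 1, so I = 36 − 8/2 + 1 = 33.

33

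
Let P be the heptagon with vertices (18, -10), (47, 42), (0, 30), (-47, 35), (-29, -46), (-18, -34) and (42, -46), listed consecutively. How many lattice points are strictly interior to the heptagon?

Using the shoelace formula, 2A = |(18·42 − 47·(-10)) + (47·30 − 0·42) + (0·35 − (-47)·30) + ((-47)·(-46) − (-29)·35) + ((-29)·(-34) − (-18)·(-46)) + ((-18)·(-46) − 42·(-34)) + (42·(-10) − 18·(-46))| = 10045, so the area is 10045/2.
The number of boundary lattice points is Σ gcd(|Δx|,|Δy|) = gcd(29,52) + gcd(47,12) + gcd(47,5) + gcd(18,81) + gcd(11,12) + gcd(60,12) + gcd(24,36) = 1+1+1+9+1+12+12 = 37.
By Pick's theorem A = I + B/2 − 1, so I = 10045/2 − 37/2 + 1 = 5005.

5005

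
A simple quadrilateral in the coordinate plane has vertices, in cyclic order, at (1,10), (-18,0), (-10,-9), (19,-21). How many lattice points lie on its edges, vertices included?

4

Along each edge there are gcd(|Δx|,|Δy|)+1 lattice points, so counting each shared vertex once the boundary has gcd(19,10) + gcd(8,9) + gcd(29,12) + gcd(18,31) = 1+1+1+1 = 4.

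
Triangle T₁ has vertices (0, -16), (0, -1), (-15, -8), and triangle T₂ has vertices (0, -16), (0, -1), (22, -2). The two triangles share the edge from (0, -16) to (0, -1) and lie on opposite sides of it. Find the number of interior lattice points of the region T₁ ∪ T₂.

276

The union is the simple quadrilateral with vertices (0, -16), (-15, -8), (0, -1), (22, -2) in order.
Using the shoelace formula, 2A = |[0·(-8) − (-15)·(-16)] + [(-15)·(-1) − 0·(-8)] + [0·(-2) − 22·(-1)] + [22·(-16) − 0·(-2)]| = 555, so the area is 555/2.
Summing gcd(|Δx|,|Δy|) over the edges gives the boundary count: gcd(15,8) + gcd(15,7) + gcd(22,1) + gcd(22,14) = 1+1+1+2 = 5.
By Pick's theorem I = A − B/2 + 1 = 555/2 − 5/2 + 1 = 276.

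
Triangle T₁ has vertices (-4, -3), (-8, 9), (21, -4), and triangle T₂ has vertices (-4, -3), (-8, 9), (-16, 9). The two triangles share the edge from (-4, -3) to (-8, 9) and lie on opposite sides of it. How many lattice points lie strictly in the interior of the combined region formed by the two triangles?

186

The union is the simple quadrilateral with vertices (-4, -3), (21, -4), (-8, 9), (-16, 9) in order.
By the shoelace formula, twice the signed area is |[(-4)·(-4) − 21·(-3)] + [21·9 − (-8)·(-4)] + [(-8)·9 − (-16)·9] + [(-16)·(-3) − (-4)·9]| = 392, so the area is 196.
The number of boundary lattice points is Σ gcd(|Δx|,|Δy|) = gcd(25,1) + gcd(29,13) + gcd(8,0) + gcd(12,12) = 1+1+8+12 = 22.
By Pick's theorem I = A − B/2 + 1 = 196 − 22/2 + 1 = 186.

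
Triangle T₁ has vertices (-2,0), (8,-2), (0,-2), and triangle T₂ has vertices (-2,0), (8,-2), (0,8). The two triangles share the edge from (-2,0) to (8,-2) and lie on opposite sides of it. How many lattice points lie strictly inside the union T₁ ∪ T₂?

The union is the simple quadrilateral with vertices (-2,0), (0,-2), (8,-2), (0,8) in order.
Using the shoelace formula, 2A = |((-2)·(-2) − 0·0) + (0·(-2) − 8·(-2)) + (8·8 − 0·(-2)) + (0·0 − (-2)·8)| = 100, so the area is 50.
Along each edge there are gcd(|Δx|,|Δy|)+1 lattice points, so counting each shared vertex once the boundary has gcd(2,2) + gcd(8,0) + gcd(8,10) + gcd(2,8) = 2+8+2+2 = 14.
By Pick's theorem I = A − B/2 + 1 = 50 − 14/2 + 1 = 44.

44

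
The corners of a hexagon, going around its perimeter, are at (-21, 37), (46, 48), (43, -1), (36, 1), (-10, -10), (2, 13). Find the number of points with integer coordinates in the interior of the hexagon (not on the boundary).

The shoelace formula gives twice the area as |((-21)·48 − 46·37) + (46·(-1) − 43·48) + (43·1 − 36·(-1)) + (36·(-10) − (-10)·1) + ((-10)·13 − 2·(-10)) + (2·37 − (-21)·13)| = 4854, so the area is 2427.
Along each edge there are gcd(|Δx|,|Δy|)+1 lattice points, so counting each shared vertex once the boundary has gcd(67,11) + gcd(3,49) + gcd(7,2) + gcd(46,11) + gcd(12,23) + gcd(23,24) = 1+1+1+1+1+1 = 6.
By Pick's theorem A = I + B/2 − 1, so I = 2427 − 6/2 + 1 = 2425.

2425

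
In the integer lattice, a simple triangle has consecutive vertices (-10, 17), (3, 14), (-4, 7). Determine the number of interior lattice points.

The shoelace formula gives twice the area as |((-10)·14 − 3·17) + (3·7 − (-4)·14) + ((-4)·17 − (-10)·7)| = 112, so the area is 56.
Summing gcd(|Δx|,|Δy|) over the edges gives the boundary count: gcd(13,3) + gcd(7,7) + gcd(6,10) = 1+7+2 = 10.
By Pick's theorem A = I + B/2 − 1, so I = 56 − 10/2 + 1 = 52.

52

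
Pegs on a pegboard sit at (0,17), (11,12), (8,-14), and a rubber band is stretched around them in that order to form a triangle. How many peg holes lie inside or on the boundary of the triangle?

153

By the shoelace formula, twice the signed area is |[0·12 − 11·17] + [11·(-14) − 8·12] + [8·17 − 0·(-14)]| = 301, so the area is 150.5.
The number of boundary lattice points is Σ gcd(|Δx|,|Δy|) = gcd(11,5) + gcd(3,26) + gcd(8,31) = 1+1+1 = 3.
Pick's theorem gives I = A − B/2 + 1 = 150.5 − 3/2 + 1 = 150, so the closed region contains I + B = 150 + 3 = 153 lattice points.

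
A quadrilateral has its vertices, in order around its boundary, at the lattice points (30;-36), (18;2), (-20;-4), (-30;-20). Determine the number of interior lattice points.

1314

The shoelace formula gives twice the area as |[30·2 − 18·(-36)] + [18·(-4) − (-20)·2] + [(-20)·(-20) − (-30)·(-4)] + [(-30)·(-36) − 30·(-20)]| = 2636, so the area is 1318.
Along each edge there are gcd(|Δx|,|Δy|)+1 lattice points, so counting each shared vertex once the boundary has gcd(12,38) + gcd(38,6) + gcd(10,16) + gcd(60,16) = 2+2+2+4 = 10.
Pick's theorem gives I = A − B/2 + 1 = 1318 − 10/2 + 1 = 1314.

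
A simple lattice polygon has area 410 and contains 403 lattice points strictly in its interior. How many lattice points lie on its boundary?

16

Pick's theorem gives A = I + B/2 − 1, so B = 2(A − I + 1) = 2(410 − 403 + 1) = 16.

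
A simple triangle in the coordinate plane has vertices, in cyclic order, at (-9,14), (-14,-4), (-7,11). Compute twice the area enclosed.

51

The shoelace formula gives twice the area as |((-9)·(-4) − (-14)·14) + ((-14)·11 − (-7)·(-4)) + ((-7)·14 − (-9)·11)| = 51, so the area is 25.5.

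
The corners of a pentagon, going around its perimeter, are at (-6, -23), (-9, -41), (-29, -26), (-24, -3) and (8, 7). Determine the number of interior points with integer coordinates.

864

By the shoelace formula, twice the signed area is |[(-6)·(-41) − (-9)·(-23)] + [(-9)·(-26) − (-29)·(-41)] + [(-29)·(-3) − (-24)·(-26)] + [(-24)·7 − 8·(-3)] + [8·(-23) − (-6)·7]| = 1739, so the area is 1739/2.
Along each edge there are gcd(|Δx|,|Δy|)+1 lattice points, so counting each shared vertex once the boundary has gcd(3,18) + gcd(20,15) + gcd(5,23) + gcd(32,10) + gcd(14,30) = 3+5+1+2+2 = 13.
Pick's theorem gives I = A − B/2 + 1 = 1739/2 − 13/2 + 1 = 864.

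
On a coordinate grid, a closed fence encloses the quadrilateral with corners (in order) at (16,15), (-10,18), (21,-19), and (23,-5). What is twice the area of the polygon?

1007

The shoelace formula gives twice the area as |(16·18 − (-10)·15) + ((-10)·(-19) − 21·18) + (21·(-5) − 23·(-19)) + (23·15 − 16·(-5))| = 1007, so the area is 503.5.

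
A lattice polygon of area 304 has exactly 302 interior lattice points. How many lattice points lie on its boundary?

Pick's theorem gives A = I + B/2 − 1, so B = 2(A − I + 1) = 2(304 − 302 + 1) = 6.

6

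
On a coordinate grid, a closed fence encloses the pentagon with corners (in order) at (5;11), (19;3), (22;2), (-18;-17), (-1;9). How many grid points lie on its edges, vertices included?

7

Summing gcd(|Δx|,|Δy|) over the edges gives the boundary count: gcd(14,8) + gcd(3,1) + gcd(40,19) + gcd(17,26) + gcd(6,2) = 2+1+1+1+2 = 7.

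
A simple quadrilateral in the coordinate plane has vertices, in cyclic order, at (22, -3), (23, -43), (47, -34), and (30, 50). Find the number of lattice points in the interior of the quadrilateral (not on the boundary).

The shoelace formula gives twice the area as |(22·(-43) − 23·(-3)) + (23·(-34) − 47·(-43)) + (47·50 − 30·(-34)) + (30·(-3) − 22·50)| = 2542, so the area is 1271.
Summing gcd(|Δx|,|Δy|) over the edges gives the boundary count: gcd(1,40) + gcd(24,9) + gcd(17,84) + gcd(8,53) = 1+3+1+1 = 6.
By Pick's theorem A = I + B/2 − 1, so I = 1271 − 6/2 + 1 = 1269.

1269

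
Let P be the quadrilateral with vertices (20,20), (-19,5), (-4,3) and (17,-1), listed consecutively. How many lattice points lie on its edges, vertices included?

8

The number of boundary lattice points is Σ gcd(|Δx|,|Δy|) = gcd(39,15) + gcd(15,2) + gcd(21,4) + gcd(3,21) = 3+1+1+3 = 8.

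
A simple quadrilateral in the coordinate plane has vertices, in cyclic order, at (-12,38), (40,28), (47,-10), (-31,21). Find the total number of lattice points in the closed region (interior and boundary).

The shoelace formula gives twice the area as |[(-12)·28 − 40·38] + [40·(-10) − 47·28] + [47·21 − (-31)·(-10)] + [(-31)·38 − (-12)·21]| = 3821, so the area is 3821/2.
Along each edge there are gcd(|Δx|,|Δy|)+1 lattice points, so counting each shared vertex once the boundary has gcd(52,10) + gcd(7,38) + gcd(78,31) + gcd(19,17) = 2+1+1+1 = 5.
Pick's theorem gives I = A − B/2 + 1 = 3821/2 − 5/2 + 1 = 1909, so the closed region contains I + B = 1909 + 5 = 1914 lattice points.

1914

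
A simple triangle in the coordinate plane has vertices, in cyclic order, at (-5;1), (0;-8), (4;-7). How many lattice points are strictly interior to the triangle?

20

Using the shoelace formula, 2A = |[(-5)·(-8) − 0·1] + [0·(-7) − 4·(-8)] + [4·1 − (-5)·(-7)]| = 41, so the area is 20.5.
The number of boundary lattice points is Σ gcd(|Δx|,|Δy|) = gcd(5,9) + gcd(4,1) + gcd(9,8) = 1+1+1 = 3.
By Pick's theorem A = I + B/2 − 1, so I = 20.5 − 3/2 + 1 = 20.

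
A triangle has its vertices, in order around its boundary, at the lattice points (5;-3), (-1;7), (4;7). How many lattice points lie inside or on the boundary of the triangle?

Using the shoelace formula, 2A = |(5·7 − (-1)·(-3)) + ((-1)·7 − 4·7) + (4·(-3) − 5·7)| = 50, so the area is 25.
The number of boundary lattice points is Σ gcd(|Δx|,|Δy|) = gcd(6,10) + gcd(5,0) + gcd(1,10) = 2+5+1 = 8.
Pick's theorem gives I = A − B/2 + 1 = 25 − 8/2 + 1 = 22, so the closed region contains I + B = 22 + 8 = 30 lattice points.

30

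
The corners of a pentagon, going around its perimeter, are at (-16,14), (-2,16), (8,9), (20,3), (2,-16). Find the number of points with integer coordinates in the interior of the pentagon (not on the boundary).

By the shoelace formula, twice the signed area is |[(-16)·16 − (-2)·14] + [(-2)·9 − 8·16] + [8·3 − 20·9] + [20·(-16) − 2·3] + [2·14 − (-16)·(-16)]| = 1084, so the area is 542.
Summing gcd(|Δx|,|Δy|) over the edges gives the boundary count: gcd(14,2) + gcd(10,7) + gcd(12,6) + gcd(18,19) + gcd(18,30) = 2+1+6+1+6 = 16.
By Pick's theorem A = I + B/2 − 1, so I = 542 − 16/2 + 1 = 535.

535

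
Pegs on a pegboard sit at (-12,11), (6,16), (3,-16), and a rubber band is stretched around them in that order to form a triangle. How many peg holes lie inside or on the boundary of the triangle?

Using the shoelace formula, 2A = |[(-12)·16 − 6·11] + [6·(-16) − 3·16] + [3·11 − (-12)·(-16)]| = 561, so the area is 280.5.
Summing gcd(|Δx|,|Δy|) over the edges gives the boundary count: gcd(18,5) + gcd(3,32) + gcd(15,27) = 1+1+3 = 5.
Pick's theorem gives I = A − B/2 + 1 = 280.5 − 5/2 + 1 = 279, so the closed region contains I + B = 279 + 5 = 284 lattice points.

284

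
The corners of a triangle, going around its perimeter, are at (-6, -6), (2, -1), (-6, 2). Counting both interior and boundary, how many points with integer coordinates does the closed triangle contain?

Using the shoelace formula, 2A = |((-6)·(-1) − 2·(-6)) + (2·2 − (-6)·(-1)) + ((-6)·(-6) − (-6)·2)| = 64, so the area is 32.
Along each edge there are gcd(|Δx|,|Δy|)+1 lattice points, so counting each shared vertex once the boundary has gcd(8,5) + gcd(8,3) + gcd(0,8) = 1+1+8 = 10.
Pick's theorem gives I = A − B/2 + 1 = 32 − 10/2 + 1 = 28, so the closed region contains I + B = 28 + 10 = 38 lattice points.

38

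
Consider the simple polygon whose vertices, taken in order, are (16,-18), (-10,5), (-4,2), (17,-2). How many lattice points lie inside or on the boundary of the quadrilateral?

By the shoelace formula, twice the signed area is |[16·5 − (-10)·(-18)] + [(-10)·2 − (-4)·5] + [(-4)·(-2) − 17·2] + [17·(-18) − 16·(-2)]| = 400, so the area is 200.
Along each edge there are gcd(|Δx|,|Δy|)+1 lattice points, so counting each shared vertex once the boundary has gcd(26,23) + gcd(6,3) + gcd(21,4) + gcd(1,16) = 1+3+1+1 = 6.
Pick's theorem gives I = A − B/2 + 1 = 200 − 6/2 + 1 = 198, so the closed region contains I + B = 198 + 6 = 204 lattice points.

204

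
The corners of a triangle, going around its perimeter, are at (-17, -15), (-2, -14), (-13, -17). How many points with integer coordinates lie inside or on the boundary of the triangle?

20

By the shoelace formula, twice the signed area is |[(-17)·(-14) − (-2)·(-15)] + [(-2)·(-17) − (-13)·(-14)] + [(-13)·(-15) − (-17)·(-17)]| = 34, so the area is 17.
Along each edge there are gcd(|Δx|,|Δy|)+1 lattice points, so counting each shared vertex once the boundary has gcd(15,1) + gcd(11,3) + gcd(4,2) = 1+1+2 = 4.
Pick's theorem gives I = A − B/2 + 1 = 17 − 4/2 + 1 = 16, so the closed region contains I + B = 16 + 4 = 20 lattice points.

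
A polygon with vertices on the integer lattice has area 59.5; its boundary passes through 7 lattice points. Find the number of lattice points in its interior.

57

From Pick's theorem, I = A − B/2 + 1 = 59.5 − 7/2 + 1 = 57.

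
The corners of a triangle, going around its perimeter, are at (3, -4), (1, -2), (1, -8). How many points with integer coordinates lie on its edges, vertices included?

The number of boundary lattice points is Σ gcd(|Δx|,|Δy|) = gcd(2,2) + gcd(0,6) + gcd(2,4) = 2+6+2 = 10.

10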